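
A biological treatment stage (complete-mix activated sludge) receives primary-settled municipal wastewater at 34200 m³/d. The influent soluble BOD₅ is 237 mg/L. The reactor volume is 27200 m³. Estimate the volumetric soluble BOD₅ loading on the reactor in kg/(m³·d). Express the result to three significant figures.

Applied soluble BOD₅ load per unit volume = Q·S₀/V = (34200 × 237/1000)/27200 = 0.2980 kg soluble BOD₅·m⁻³·d⁻¹.

L_v ≈ 0.298 kg soluble BOD₅/(m³·d)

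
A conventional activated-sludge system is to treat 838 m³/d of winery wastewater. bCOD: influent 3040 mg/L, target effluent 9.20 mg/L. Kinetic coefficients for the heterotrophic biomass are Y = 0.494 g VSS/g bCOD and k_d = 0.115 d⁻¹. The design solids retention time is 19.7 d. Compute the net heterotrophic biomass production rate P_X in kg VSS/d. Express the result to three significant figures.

P_X ≈ 384 kg VSS/d

Observed yield with endogenous decay: Y_obs = Y / (1 + k_d·θ_c) = 0.494 / (1 + 0.115 × 19.7) = 0.494 / 3.265 = 0.1513 g VSS/g bCOD.
Q·(S₀ − S) = 838 × (3040 − 9.20) × 10⁻³ = 2540 kg/d removed.
P_X = Y_obs · Q(S₀ − S) = 0.1513 × 2540 = 384.2 kg VSS/d.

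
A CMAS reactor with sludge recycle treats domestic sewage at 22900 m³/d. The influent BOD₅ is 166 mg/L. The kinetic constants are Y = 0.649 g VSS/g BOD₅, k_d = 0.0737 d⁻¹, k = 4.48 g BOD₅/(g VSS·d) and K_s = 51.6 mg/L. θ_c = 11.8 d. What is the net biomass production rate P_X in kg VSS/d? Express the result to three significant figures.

P_X ≈ 1300 kg VSS/d

From the Monod/SRT balance for a CMAS, S = K_s·(1+k_d θ_c)/[θ_c·(Y k − k_d) − 1] = 51.6 × (1 + 0.0737 × 11.8) / [11.8 × (0.649 × 4.48 − 0.0737) − 1] = 96.47 / 32.44 = 2.974 mg/L.
Correct the yield for decay: Y_obs = Y/(1 + k_d θ_c) = 0.649 / (1 + 0.0737 × 11.8) = 0.649 / 1.870 = 0.3471.
ΔS = 166 − 2.97 = 163.0 mg/L, so the substrate removal rate is 22900 × 163.0/1000 = 3733 kg BOD₅/d.
P_X = Y_obs · Q(S₀ − S) = 0.3471 × 3733 = 1296 kg VSS/d.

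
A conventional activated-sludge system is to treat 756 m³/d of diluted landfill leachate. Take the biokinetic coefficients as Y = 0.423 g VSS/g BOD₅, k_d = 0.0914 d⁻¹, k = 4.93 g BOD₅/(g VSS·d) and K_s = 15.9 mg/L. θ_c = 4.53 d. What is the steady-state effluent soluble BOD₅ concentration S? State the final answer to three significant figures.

From the Monod/SRT balance for a CMAS, S = K_s·(1+k_d θ_c)/[θ_c·(Y k − k_d) − 1] = 15.9 × (1 + 0.0914 × 4.53) / [4.53 × (0.423 × 4.93 − 0.0914) − 1] = 22.48 / 8.033 = 2.799 mg/L.

S ≈ 2.80 mg/L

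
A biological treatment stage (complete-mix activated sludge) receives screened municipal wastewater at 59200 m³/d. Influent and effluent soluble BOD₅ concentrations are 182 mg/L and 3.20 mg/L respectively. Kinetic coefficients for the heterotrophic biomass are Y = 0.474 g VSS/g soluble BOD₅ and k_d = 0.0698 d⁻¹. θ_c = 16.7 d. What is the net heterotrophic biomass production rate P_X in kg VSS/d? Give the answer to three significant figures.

P_X ≈ 2320 kg VSS/d

Observed yield with endogenous decay: Y_obs = Y / (1 + k_d·θ_c) = 0.474 / (1 + 0.0698 × 16.7) = 0.474 / 2.166 = 0.2189 g VSS/g soluble BOD₅.
ΔS = 182 − 3.20 = 178.8 mg/L, so the substrate removal rate is 59200 × 178.8/1000 = 10585 kg soluble BOD₅/d.
So the net sludge growth is P_X = 0.2189 × 10585 = 2317 kg VSS/d.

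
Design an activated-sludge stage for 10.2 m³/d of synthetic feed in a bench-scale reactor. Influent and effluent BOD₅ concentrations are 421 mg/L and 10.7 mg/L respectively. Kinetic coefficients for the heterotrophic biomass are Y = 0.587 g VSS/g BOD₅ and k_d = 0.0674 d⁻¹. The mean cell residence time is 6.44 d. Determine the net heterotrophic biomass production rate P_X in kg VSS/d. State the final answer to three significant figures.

Correct the yield for decay: Y_obs = Y/(1 + k_d θ_c) = 0.587 / (1 + 0.0674 × 6.44) = 0.587 / 1.434 = 0.4093.
Q·(S₀ − S) = 10.2 × (421 − 10.7) × 10⁻³ = 4.185 kg/d removed.
Net biomass production P_X = Y_obs × Q·(S₀ − S) = 0.4093 × 4.185 = 1.713 kg VSS/d.

P_X ≈ 1.71 kg VSS/d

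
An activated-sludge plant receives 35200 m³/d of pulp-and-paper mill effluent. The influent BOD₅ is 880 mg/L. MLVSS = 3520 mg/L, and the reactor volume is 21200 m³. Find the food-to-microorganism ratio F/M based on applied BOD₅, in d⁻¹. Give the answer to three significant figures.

F/M = Q·S₀ / (V·X) = 35200 × 880 / (21200 × 3520) = 0.4151 g BOD₅·(g VSS·d)⁻¹.

F/M ≈ 0.415 d⁻¹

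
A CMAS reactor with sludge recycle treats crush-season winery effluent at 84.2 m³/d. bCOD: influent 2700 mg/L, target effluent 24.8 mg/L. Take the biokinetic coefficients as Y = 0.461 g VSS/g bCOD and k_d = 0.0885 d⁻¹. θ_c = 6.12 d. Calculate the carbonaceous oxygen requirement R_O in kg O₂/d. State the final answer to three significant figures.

R_O ≈ 130 kg O₂/d

Observed yield with endogenous decay: Y_obs = Y / (1 + k_d·θ_c) = 0.461 / (1 + 0.0885 × 6.12) = 0.461 / 1.542 = 0.2990 g VSS/g bCOD.
Mass of bCOD removed per day: Q(S₀ − S) = 84.2 × 2675 g/m³ = 225.3 kg/d.
P_X = Y_obs·Q·(S₀ − S) = 0.2990 × 225.3 = 67.36 kg VSS/d.
R_O = Q·ΔS − 1.42 P_X = 225.3 − 95.65 = 129.6 kg O₂/d.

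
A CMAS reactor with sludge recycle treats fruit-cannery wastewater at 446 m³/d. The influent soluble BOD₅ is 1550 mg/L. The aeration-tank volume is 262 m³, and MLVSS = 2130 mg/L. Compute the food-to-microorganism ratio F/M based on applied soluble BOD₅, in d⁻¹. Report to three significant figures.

F/M = Q·S₀ / (V·X) = 446 × 1550 / (262.0 × 2130) = 1.239 g soluble BOD₅·(g VSS·d)⁻¹.

F/M ≈ 1.24 d⁻¹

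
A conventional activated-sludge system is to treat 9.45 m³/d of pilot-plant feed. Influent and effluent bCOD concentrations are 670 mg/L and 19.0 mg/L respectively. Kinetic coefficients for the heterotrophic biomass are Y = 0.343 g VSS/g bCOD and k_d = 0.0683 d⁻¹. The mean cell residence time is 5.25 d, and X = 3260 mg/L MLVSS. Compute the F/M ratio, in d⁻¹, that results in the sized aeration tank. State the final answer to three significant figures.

Rearranging the biomass balance for a CMAS with decay, V = Y·Q·ΔS·θ_c / [X·(1+k_d θ_c)] = 0.343 × 9.45 × (670 − 19.0) × 5.25 / [3260 × (1 + 0.0683 × 5.25)] = 1.11×10^4 / 4429 = 2.501 m³.
Food-to-microorganism ratio F/M = Q S₀ / (V X) = 9.45 × 670 / (2.501 × 3260) = 0.7765 d⁻¹.

F/M ≈ 0.776 d⁻¹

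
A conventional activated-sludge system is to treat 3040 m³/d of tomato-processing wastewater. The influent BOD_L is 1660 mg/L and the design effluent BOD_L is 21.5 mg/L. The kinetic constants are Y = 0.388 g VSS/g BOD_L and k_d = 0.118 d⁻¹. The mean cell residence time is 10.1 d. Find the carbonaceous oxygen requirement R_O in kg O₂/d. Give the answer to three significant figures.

Y_obs = Y / (1 + k_d θ_c) = 0.388 / (1 + 0.118 × 10.1) = 0.388 / 2.192 = 0.1770.
ΔS = 1660 − 21.5 = 1638 mg/L, so the substrate removal rate is 3040 × 1638/1000 = 4981 kg BOD_L/d.
Biomass synthesised: P_X = Y_obs × 4981 = 881.8 kg VSS/d.
Carbonaceous O₂ demand = substrate oxidised − cell-mass equivalent = 4981 − 1.42 × 881.8 = 3729 kg O₂/d.

R_O ≈ 3730 kg O₂/d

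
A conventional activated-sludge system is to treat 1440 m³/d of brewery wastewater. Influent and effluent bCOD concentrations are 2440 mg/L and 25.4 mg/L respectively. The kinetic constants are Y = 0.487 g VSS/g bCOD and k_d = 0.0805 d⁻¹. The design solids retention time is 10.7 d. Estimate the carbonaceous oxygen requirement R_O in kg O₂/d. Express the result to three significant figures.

Observed yield with endogenous decay: Y_obs = Y / (1 + k_d·θ_c) = 0.487 / (1 + 0.0805 × 10.7) = 0.487 / 1.861 = 0.2616 g VSS/g bCOD.
Substrate removed = Q·(S₀ − S) = 1440 m³/d × (2440 − 25.4) g/m³ = 3.48×10^6 g/d = 3477 kg/d.
P_X = Y_obs·Q·(S₀ − S) = 0.2616 × 3477 = 909.7 kg VSS/d.
R_O = Q·(S₀ − S) − 1.42·P_X = 3477 − 1.42 × 909.7 = 2185 kg O₂/d.

R_O ≈ 2190 kg O₂/d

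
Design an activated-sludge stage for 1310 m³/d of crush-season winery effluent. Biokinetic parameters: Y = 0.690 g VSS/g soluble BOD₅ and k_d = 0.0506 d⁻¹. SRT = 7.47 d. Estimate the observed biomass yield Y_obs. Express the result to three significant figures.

Y_obs ≈ 0.501 g VSS/g soluble BOD₅

Observed yield with endogenous decay: Y_obs = Y / (1 + k_d·θ_c) = 0.690 / (1 + 0.0506 × 7.47) = 0.690 / 1.378 = 0.5007 g VSS/g soluble BOD₅.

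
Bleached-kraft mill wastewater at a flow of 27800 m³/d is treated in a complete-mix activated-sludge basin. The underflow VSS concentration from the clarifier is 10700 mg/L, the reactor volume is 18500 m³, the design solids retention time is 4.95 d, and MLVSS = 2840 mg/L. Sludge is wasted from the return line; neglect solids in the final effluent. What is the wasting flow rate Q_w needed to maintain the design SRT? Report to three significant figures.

θ_c = V·X/(Q_w·X_r) when wasting from the recycle, so Q_w = V·X/(θ_c·X_r) = 18500 × 2840 / (4.95 × 10700) = 992.0 m³/d.

Q_w ≈ 992 m³/d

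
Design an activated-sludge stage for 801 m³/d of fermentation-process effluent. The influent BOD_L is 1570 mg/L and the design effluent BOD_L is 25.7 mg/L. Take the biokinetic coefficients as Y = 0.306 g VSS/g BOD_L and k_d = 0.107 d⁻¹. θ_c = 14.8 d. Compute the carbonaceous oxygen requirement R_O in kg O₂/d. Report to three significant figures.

The observed yield is Y_obs = Y/(1 + k_d·θ_c) = 0.306 / (1 + 0.107 × 14.8) = 0.306 / 2.584 = 0.1184 g VSS per g BOD_L removed.
Substrate removed = Q·(S₀ − S) = 801 m³/d × (1570 − 25.7) g/m³ = 1.24×10^6 g/d = 1237 kg/d.
P_X = Y_obs·Q·(S₀ − S) = 0.1184 × 1237 = 146.5 kg VSS/d.
R_O = Q·ΔS − 1.42 P_X = 1237 − 208.0 = 1029 kg O₂/d.

R_O ≈ 1030 kg O₂/d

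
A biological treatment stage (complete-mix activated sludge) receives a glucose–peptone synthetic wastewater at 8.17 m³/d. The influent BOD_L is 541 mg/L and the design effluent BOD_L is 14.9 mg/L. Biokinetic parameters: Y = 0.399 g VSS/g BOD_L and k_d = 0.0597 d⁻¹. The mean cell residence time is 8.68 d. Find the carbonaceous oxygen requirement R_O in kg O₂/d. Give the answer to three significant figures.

R_O ≈ 2.69 kg O₂/d

The observed yield is Y_obs = Y/(1 + k_d·θ_c) = 0.399 / (1 + 0.0597 × 8.68) = 0.399 / 1.518 = 0.2628 g VSS per g BOD_L removed.
Q·(S₀ − S) = 8.17 × (541 − 14.9) × 10⁻³ = 4.298 kg/d removed.
P_X = Y_obs·Q·(S₀ − S) = 0.2628 × 4.298 = 1.130 kg VSS/d.
R_O = Q·(S₀ − S) − 1.42·P_X = 4.298 − 1.42 × 1.130 = 2.694 kg O₂/d.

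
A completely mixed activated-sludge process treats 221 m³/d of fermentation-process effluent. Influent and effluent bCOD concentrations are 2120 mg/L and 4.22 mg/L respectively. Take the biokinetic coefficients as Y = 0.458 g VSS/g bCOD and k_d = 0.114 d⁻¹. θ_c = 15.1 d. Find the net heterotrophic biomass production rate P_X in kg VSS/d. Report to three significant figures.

P_X ≈ 78.7 kg VSS/d

Y_obs = Y / (1 + k_d θ_c) = 0.458 / (1 + 0.114 × 15.1) = 0.458 / 2.721 = 0.1683.
ΔS = 2120 − 4.22 = 2116 mg/L, so the substrate removal rate is 221 × 2116/1000 = 467.6 kg bCOD/d.
P_X = Y_obs · Q(S₀ − S) = 0.1683 × 467.6 = 78.69 kg VSS/d.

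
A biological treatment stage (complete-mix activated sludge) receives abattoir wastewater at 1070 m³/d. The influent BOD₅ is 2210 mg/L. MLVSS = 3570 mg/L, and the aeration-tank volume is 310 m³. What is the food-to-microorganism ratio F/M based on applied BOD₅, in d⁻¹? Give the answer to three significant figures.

F/M ≈ 2.14 d⁻¹

Food-to-microorganism ratio F/M = Q S₀ / (V X) = 1070 × 2210 / (310.0 × 3570) = 2.137 d⁻¹.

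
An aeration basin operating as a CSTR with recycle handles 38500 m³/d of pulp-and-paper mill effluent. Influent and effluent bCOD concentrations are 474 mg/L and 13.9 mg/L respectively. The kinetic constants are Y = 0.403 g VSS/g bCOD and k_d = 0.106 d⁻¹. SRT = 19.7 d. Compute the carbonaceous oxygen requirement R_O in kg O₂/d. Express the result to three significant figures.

R_O ≈ 14400 kg O₂/d

Correct the yield for decay: Y_obs = Y/(1 + k_d θ_c) = 0.403 / (1 + 0.106 × 19.7) = 0.403 / 3.088 = 0.1305.
ΔS = 474 − 13.9 = 460.1 mg/L, so the substrate removal rate is 38500 × 460.1/1000 = 17714 kg bCOD/d.
P_X = Y_obs·Q·(S₀ − S) = 0.1305 × 17714 = 2312 kg VSS/d.
Carbonaceous O₂ demand = substrate oxidised − cell-mass equivalent = 17714 − 1.42 × 2312 = 14431 kg O₂/d.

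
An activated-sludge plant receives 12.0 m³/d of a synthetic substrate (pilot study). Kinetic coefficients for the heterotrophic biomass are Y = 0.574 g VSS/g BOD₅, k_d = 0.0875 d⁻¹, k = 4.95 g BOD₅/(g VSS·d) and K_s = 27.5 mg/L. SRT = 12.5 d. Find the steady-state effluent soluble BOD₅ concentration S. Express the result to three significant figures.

For a completely mixed reactor with recycle the Lawrence–McCarty relation gives S = K_s·(1 + k_d·θ_c) / [θ_c·(Y·k − k_d) − 1] = 27.5 × (1 + 0.0875 × 12.5) / [12.5 × (0.574 × 4.95 − 0.0875) − 1] = 57.58 / 33.42 = 1.723 mg/L.

S ≈ 1.72 mg/L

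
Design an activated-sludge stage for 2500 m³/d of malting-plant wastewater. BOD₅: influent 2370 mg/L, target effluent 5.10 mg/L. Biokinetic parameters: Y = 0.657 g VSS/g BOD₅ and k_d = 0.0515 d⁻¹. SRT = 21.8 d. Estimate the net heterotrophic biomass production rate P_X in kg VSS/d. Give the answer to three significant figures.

The observed yield is Y_obs = Y/(1 + k_d·θ_c) = 0.657 / (1 + 0.0515 × 21.8) = 0.657 / 2.123 = 0.3095 g VSS per g BOD₅ removed.
ΔS = 2370 − 5.10 = 2365 mg/L, so the substrate removal rate is 2500 × 2365/1000 = 5912 kg BOD₅/d.
P_X = Y_obs · Q(S₀ − S) = 0.3095 × 5912 = 1830 kg VSS/d.

P_X ≈ 1830 kg VSS/d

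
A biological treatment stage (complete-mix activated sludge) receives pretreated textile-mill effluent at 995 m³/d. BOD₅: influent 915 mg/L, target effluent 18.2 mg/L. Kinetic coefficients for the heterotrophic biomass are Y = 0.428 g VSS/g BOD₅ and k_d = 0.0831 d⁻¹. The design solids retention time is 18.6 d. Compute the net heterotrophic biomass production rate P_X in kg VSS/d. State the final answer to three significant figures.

Observed yield with endogenous decay: Y_obs = Y / (1 + k_d·θ_c) = 0.428 / (1 + 0.0831 × 18.6) = 0.428 / 2.546 = 0.1681 g VSS/g BOD₅.
Q·(S₀ − S) = 995 × (915 − 18.2) × 10⁻³ = 892.3 kg/d removed.
P_X = Y_obs · Q(S₀ − S) = 0.1681 × 892.3 = 150.0 kg VSS/d.

P_X ≈ 150 kg VSS/d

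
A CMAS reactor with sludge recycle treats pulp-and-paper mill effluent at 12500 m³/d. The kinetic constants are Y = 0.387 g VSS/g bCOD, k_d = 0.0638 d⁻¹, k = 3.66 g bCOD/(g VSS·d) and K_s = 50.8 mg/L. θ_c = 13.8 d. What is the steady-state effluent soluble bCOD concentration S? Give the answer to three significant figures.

Effluent substrate depends only on kinetics and SRT: S = K_s(1 + k_d θ_c) / [θ_c(Yk − k_d) − 1] = 50.8 × (1 + 0.0638 × 13.8) / [13.8 × (0.387 × 3.66 − 0.0638) − 1] = 95.53 / 17.67 = 5.407 mg/L.

S ≈ 5.41 mg/L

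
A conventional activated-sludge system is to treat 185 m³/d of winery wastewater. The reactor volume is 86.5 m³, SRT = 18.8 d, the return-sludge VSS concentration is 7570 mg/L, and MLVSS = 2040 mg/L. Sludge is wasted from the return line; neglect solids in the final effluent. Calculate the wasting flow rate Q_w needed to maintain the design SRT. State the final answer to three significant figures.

Q_w = (V·X)/(θ_c X_r) = 86.50 × 2040 / (18.8 × 7570) = 1.240 m³/d.

Q_w ≈ 1.24 m³/d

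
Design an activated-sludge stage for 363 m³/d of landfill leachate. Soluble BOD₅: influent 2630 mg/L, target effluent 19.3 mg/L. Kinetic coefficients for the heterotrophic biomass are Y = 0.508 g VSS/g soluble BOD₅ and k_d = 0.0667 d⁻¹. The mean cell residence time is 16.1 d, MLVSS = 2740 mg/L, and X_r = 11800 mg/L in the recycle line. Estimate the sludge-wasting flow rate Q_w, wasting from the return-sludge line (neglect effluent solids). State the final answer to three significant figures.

Rearranging the biomass balance for a CMAS with decay, V = Y·Q·ΔS·θ_c / [X·(1+k_d θ_c)] = 0.508 × 363 × (2630 − 19.3) × 16.1 / [2740 × (1 + 0.0667 × 16.1)] = 7.75×10^6 / 5682 = 1364 m³.
Q_w = (V·X)/(θ_c X_r) = 1364 × 2740 / (16.1 × 11800) = 19.67 m³/d.

Q_w ≈ 19.7 m³/d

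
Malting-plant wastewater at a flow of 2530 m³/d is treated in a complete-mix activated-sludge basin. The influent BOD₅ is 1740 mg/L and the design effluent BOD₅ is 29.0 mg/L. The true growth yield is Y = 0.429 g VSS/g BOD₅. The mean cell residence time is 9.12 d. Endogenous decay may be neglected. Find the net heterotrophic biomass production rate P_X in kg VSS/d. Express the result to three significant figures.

No decay correction is needed, so Y_obs = Y = 0.429.
Q·(S₀ − S) = 2530 × (1740 − 29.0) × 10⁻³ = 4329 kg/d removed.
Biomass produced: P_X = Y_obs·Q·ΔS = 0.4290 × 4329 ≈ 1857 kg VSS/d.

P_X ≈ 1860 kg VSS/d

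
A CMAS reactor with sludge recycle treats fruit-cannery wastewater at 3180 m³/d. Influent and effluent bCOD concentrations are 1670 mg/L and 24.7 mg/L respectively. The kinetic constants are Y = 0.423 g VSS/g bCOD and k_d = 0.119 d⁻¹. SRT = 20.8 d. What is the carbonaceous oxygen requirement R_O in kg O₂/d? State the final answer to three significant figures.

Observed yield with endogenous decay: Y_obs = Y / (1 + k_d·θ_c) = 0.423 / (1 + 0.119 × 20.8) = 0.423 / 3.475 = 0.1217 g VSS/g bCOD.
ΔS = 1670 − 24.7 = 1645 mg/L, so the substrate removal rate is 3180 × 1645/1000 = 5232 kg bCOD/d.
Biomass synthesised: P_X = Y_obs × 5232 = 636.8 kg VSS/d.
R_O = Q·ΔS − 1.42 P_X = 5232 − 904.3 = 4328 kg O₂/d.

R_O ≈ 4330 kg O₂/d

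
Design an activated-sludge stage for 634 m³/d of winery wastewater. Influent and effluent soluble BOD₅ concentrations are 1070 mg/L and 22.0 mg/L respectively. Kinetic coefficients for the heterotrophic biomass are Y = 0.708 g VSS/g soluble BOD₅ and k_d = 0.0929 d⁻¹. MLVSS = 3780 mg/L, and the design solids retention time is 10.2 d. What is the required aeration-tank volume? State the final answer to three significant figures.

From the SRT design equation V = Y Q (S₀−S) θ_c / [X (1 + k_d θ_c)] = 0.708 × 634 × (1070 − 22.0) × 10.2 / [3780 × (1 + 0.0929 × 10.2)] = 4.8×10^6 / 7362 = 651.8 m³.

V ≈ 652 m³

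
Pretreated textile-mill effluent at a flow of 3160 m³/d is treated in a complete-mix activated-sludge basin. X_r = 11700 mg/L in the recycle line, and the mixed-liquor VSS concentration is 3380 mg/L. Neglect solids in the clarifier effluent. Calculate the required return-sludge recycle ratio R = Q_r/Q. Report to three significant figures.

R ≈ 0.406

Mass balance around the secondary clarifier (neglecting effluent solids): R = X / (X_r − X) = 3380 / (11700 − 3380) = 0.4062.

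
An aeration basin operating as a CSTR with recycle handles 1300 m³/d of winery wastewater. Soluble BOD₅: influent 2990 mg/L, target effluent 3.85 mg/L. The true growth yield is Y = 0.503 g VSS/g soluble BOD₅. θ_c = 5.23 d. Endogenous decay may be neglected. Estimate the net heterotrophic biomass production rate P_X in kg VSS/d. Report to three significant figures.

No decay correction is needed, so Y_obs = Y = 0.503.
Q·(S₀ − S) = 1300 × (2990 − 3.85) × 10⁻³ = 3882 kg/d removed.
P_X = Y_obs · Q(S₀ − S) = 0.5030 × 3882 = 1953 kg VSS/d.

P_X ≈ 1950 kg VSS/d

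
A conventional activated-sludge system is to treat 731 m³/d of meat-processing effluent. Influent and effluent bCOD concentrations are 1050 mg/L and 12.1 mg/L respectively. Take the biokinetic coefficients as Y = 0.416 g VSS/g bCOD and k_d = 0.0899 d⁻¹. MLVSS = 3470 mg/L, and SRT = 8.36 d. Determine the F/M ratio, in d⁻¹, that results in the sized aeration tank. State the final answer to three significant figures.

F/M ≈ 0.510 d⁻¹

Rearranging the biomass balance for a CMAS with decay, V = Y·Q·ΔS·θ_c / [X·(1+k_d θ_c)] = 0.416 × 731 × (1050 − 12.1) × 8.36 / [3470 × (1 + 0.0899 × 8.36)] = 2.64×10^6 / 6078 = 434.1 m³.
F/M = applied load / biomass = Q·S₀/(V·X) = 731 × 1050 / (434.1 × 3470) = 0.5095 d⁻¹.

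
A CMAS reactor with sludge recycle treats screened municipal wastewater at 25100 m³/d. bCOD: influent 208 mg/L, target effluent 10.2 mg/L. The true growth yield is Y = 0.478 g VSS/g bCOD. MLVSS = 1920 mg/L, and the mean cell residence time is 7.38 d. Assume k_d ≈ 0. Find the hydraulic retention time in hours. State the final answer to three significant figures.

With k_d = 0 the design equation reduces to V = Y Q (S₀−S) θ_c / X = 0.478 × 25100 × (208 − 10.2) × 7.38 / 1920 = 9122 m³.
Hydraulic retention time τ = V/Q = 9122 / 25100 = 0.3634 d = 8.722 h.

τ ≈ 8.72 h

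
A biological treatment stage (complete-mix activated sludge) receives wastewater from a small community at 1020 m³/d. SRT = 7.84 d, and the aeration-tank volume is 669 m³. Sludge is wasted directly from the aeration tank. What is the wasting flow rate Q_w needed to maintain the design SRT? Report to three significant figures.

Wasting from the aeration tank: Q_w = V / θ_c = 669.0 / 7.84 = 85.33 m³/d.

Q_w ≈ 85.3 m³/d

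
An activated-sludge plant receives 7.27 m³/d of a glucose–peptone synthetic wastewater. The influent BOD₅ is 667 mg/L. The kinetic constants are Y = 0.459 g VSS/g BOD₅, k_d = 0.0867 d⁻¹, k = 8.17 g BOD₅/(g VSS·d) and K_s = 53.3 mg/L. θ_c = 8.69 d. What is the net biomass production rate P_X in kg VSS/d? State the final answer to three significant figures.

Effluent substrate depends only on kinetics and SRT: S = K_s(1 + k_d θ_c) / [θ_c(Yk − k_d) − 1] = 53.3 × (1 + 0.0867 × 8.69) / [8.69 × (0.459 × 8.17 − 0.0867) − 1] = 93.46 / 30.83 = 3.031 mg/L.
Correct the yield for decay: Y_obs = Y/(1 + k_d θ_c) = 0.459 / (1 + 0.0867 × 8.69) = 0.459 / 1.753 = 0.2618.
Substrate removed = Q·(S₀ − S) = 7.27 m³/d × (667 − 3.03) g/m³ = 4.83×10^3 g/d = 4.827 kg/d.
Biomass produced: P_X = Y_obs·Q·ΔS = 0.2618 × 4.827 ≈ 1.264 kg VSS/d.

P_X ≈ 1.26 kg VSS/d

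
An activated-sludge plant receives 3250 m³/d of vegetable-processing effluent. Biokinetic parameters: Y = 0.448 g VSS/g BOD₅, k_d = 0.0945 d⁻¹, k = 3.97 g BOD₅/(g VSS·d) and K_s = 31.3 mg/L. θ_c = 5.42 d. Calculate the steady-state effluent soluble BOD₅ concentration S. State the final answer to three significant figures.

For a completely mixed reactor with recycle the Lawrence–McCarty relation gives S = K_s·(1 + k_d·θ_c) / [θ_c·(Y·k − k_d) − 1] = 31.3 × (1 + 0.0945 × 5.42) / [5.42 × (0.448 × 3.97 − 0.0945) − 1] = 47.33 / 8.128 = 5.824 mg/L.

S ≈ 5.82 mg/L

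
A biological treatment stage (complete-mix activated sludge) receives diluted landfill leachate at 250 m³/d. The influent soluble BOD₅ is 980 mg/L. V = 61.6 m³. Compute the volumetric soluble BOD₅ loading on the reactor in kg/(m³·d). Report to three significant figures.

Applied soluble BOD₅ load per unit volume = Q·S₀/V = (250 × 980/1000)/61.60 = 3.977 kg soluble BOD₅·m⁻³·d⁻¹.

L_v ≈ 3.98 kg soluble BOD₅/(m³·d)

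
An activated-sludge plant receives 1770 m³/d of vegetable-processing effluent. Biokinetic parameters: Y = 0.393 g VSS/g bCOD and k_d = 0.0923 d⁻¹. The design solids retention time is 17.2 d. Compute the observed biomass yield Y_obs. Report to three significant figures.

Y_obs ≈ 0.152 g VSS/g bCOD

Observed yield with endogenous decay: Y_obs = Y / (1 + k_d·θ_c) = 0.393 / (1 + 0.0923 × 17.2) = 0.393 / 2.588 = 0.1519 g VSS/g bCOD.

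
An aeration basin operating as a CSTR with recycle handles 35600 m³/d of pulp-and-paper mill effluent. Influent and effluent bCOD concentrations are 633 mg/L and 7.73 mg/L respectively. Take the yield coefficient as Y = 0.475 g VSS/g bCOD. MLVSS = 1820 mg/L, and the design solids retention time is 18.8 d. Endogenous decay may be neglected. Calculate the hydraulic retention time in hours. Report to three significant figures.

V·X = Y·Q·ΔS·θ_c gives V = 0.475 × 35600 × (633 − 7.73) × 18.8 / 1820 = 109219 m³.
τ = V/Q = 109219/35600 = 3.068 d, or 73.63 h.

τ ≈ 73.6 h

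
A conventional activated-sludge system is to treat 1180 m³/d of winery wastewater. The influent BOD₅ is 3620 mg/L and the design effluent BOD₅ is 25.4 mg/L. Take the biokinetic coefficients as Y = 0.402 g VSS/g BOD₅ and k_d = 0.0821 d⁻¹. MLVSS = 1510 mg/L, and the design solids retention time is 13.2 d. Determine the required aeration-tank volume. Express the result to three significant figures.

V ≈ 7150 m³

From the SRT design equation V = Y Q (S₀−S) θ_c / [X (1 + k_d θ_c)] = 0.402 × 1180 × (3620 − 25.4) × 13.2 / [1510 × (1 + 0.0821 × 13.2)] = 2.25×10^7 / 3146 = 7153 m³.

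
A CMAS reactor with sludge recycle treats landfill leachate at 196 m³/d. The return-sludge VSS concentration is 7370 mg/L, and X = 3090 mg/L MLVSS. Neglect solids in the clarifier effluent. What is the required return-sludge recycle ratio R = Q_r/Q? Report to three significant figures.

R ≈ 0.722

R = Q_r/Q = X/(X_r − X) = 3090 / (7370 − 3090) = 0.7220.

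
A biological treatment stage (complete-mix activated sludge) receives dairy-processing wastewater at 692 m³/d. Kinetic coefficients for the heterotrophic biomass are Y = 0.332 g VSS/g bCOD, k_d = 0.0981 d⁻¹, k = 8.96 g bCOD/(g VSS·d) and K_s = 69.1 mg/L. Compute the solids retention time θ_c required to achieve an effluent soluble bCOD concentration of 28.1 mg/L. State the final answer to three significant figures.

θ_c ≈ 1.31 d

From 1/θ_c = Y·k·S/(K_s + S) − k_d: Y·k·S/(K_s+S) = 0.332 × 8.96 × 28.1 / (69.1 + 28.1) = 0.8600 d⁻¹.
1/θ_c = 0.8600 − 0.0981 = 0.7619 d⁻¹, so θ_c = 1.313 d.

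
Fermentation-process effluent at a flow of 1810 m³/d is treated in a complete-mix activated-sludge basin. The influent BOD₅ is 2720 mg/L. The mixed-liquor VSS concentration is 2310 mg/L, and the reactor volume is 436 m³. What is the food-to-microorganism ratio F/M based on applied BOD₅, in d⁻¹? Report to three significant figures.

F/M ≈ 4.89 d⁻¹

F/M = applied load / biomass = Q·S₀/(V·X) = 1810 × 2720 / (436.0 × 2310) = 4.888 d⁻¹.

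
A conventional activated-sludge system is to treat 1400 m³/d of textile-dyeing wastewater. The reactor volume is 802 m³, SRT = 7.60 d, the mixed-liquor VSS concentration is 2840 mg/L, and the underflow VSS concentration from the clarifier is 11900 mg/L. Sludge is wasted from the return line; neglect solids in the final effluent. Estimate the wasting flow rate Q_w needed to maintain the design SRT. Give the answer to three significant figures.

θ_c = V·X/(Q_w·X_r) when wasting from the recycle, so Q_w = V·X/(θ_c·X_r) = 802.0 × 2840 / (7.60 × 11900) = 25.18 m³/d.

Q_w ≈ 25.2 m³/d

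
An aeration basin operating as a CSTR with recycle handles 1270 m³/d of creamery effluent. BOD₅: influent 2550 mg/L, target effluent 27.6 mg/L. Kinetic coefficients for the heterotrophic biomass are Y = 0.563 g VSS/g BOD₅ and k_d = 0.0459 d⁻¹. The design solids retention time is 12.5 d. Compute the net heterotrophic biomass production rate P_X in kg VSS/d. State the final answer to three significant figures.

Y_obs = Y / (1 + k_d θ_c) = 0.563 / (1 + 0.0459 × 12.5) = 0.563 / 1.574 = 0.3577.
Mass of BOD₅ removed per day: Q(S₀ − S) = 1270 × 2522 g/m³ = 3203 kg/d.
Net biomass production P_X = Y_obs × Q·(S₀ − S) = 0.3577 × 3203 = 1146 kg VSS/d.

P_X ≈ 1150 kg VSS/d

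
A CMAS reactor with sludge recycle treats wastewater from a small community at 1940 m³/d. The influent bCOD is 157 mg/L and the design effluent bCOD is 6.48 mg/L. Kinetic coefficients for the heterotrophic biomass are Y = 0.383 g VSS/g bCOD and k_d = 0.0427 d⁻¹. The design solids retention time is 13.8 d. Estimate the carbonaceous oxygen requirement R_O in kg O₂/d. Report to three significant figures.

The observed yield is Y_obs = Y/(1 + k_d·θ_c) = 0.383 / (1 + 0.0427 × 13.8) = 0.383 / 1.589 = 0.2410 g VSS per g bCOD removed.
Substrate removed = Q·(S₀ − S) = 1940 m³/d × (157 − 6.48) g/m³ = 2.92×10^5 g/d = 292.0 kg/d.
P_X = Y_obs·Q·(S₀ − S) = 0.2410 × 292.0 = 70.37 kg VSS/d.
Carbonaceous O₂ demand = substrate oxidised − cell-mass equivalent = 292.0 − 1.42 × 70.37 = 192.1 kg O₂/d.

R_O ≈ 192 kg O₂/d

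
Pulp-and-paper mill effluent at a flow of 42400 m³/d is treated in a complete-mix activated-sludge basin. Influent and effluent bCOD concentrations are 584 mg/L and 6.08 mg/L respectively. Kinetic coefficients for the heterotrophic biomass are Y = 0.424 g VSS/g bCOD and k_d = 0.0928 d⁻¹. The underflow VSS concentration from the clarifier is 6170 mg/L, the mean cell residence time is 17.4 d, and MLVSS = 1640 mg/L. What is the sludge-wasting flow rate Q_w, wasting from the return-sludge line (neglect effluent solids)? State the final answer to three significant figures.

Steady-state biomass mass balance: V·X·(1 + k_d·θ_c) = Y·Q·(S₀ − S)·θ_c, so V = 0.424 × 42400 × (584 − 6.08) × 17.4 / [1640 × (1 + 0.0928 × 17.4)] = 1.81×10^8 / 4288 = 42158 m³.
Wasting from the return line (neglecting effluent solids): Q_w = V·X / (θ_c·X_r) = 42158 × 1640 / (17.4 × 6170) = 644.0 m³/d.

Q_w ≈ 644 m³/d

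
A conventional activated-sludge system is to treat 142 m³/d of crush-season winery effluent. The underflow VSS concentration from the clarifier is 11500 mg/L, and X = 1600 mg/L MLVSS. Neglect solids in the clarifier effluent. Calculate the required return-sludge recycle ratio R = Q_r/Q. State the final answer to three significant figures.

R = Q_r/Q = X/(X_r − X) = 1600 / (11500 − 1600) = 0.1616.

R ≈ 0.162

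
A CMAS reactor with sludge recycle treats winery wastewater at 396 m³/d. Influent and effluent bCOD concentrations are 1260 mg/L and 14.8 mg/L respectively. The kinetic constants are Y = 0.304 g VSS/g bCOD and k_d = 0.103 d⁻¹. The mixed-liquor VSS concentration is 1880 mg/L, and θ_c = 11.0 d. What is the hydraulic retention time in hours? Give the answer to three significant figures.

τ ≈ 24.9 h

Rearranging the biomass balance for a CMAS with decay, V = Y·Q·ΔS·θ_c / [X·(1+k_d θ_c)] = 0.304 × 396 × (1260 − 14.8) × 11.0 / [1880 × (1 + 0.103 × 11.0)] = 1.65×10^6 / 4010 = 411.2 m³.
HRT = V/Q = 411.2 m³ / 396 m³·d⁻¹ = 1.038 d × 24 = 24.92 h.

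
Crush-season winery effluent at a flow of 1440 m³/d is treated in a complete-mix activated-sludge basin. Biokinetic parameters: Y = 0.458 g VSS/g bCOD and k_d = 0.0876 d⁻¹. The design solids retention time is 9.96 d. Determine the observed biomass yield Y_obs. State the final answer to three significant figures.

Y_obs ≈ 0.245 g VSS/g bCOD

The observed yield is Y_obs = Y/(1 + k_d·θ_c) = 0.458 / (1 + 0.0876 × 9.96) = 0.458 / 1.872 = 0.2446 g VSS per g bCOD removed.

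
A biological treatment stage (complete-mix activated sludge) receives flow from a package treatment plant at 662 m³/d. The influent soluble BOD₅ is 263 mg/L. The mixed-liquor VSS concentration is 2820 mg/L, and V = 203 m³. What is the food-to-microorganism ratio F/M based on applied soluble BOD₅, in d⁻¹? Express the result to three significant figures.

F/M ≈ 0.304 d⁻¹

Food-to-microorganism ratio F/M = Q S₀ / (V X) = 662 × 263 / (203.0 × 2820) = 0.3041 d⁻¹.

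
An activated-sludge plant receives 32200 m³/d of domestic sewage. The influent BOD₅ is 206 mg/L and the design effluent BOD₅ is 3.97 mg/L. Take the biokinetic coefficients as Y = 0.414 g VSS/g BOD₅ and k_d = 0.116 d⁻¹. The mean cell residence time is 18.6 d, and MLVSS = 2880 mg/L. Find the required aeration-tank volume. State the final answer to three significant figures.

V ≈ 5510 m³

Rearranging the biomass balance for a CMAS with decay, V = Y·Q·ΔS·θ_c / [X·(1+k_d θ_c)] = 0.414 × 32200 × (206 − 3.97) × 18.6 / [2880 × (1 + 0.116 × 18.6)] = 5.01×10^7 / 9094 = 5509 m³.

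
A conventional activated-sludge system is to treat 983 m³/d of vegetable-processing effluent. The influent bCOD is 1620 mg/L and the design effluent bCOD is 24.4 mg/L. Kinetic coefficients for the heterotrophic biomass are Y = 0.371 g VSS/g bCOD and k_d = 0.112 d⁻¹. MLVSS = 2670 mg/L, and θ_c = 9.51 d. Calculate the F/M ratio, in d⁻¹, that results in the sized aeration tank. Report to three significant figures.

F/M ≈ 0.594 d⁻¹

Steady-state biomass mass balance: V·X·(1 + k_d·θ_c) = Y·Q·(S₀ − S)·θ_c, so V = 0.371 × 983 × (1620 − 24.4) × 9.51 / [2670 × (1 + 0.112 × 9.51)] = 5.53×10^6 / 5514 = 1004 m³.
F/M = applied load / biomass = Q·S₀/(V·X) = 983 × 1620 / (1004 × 2670) = 0.5943 d⁻¹.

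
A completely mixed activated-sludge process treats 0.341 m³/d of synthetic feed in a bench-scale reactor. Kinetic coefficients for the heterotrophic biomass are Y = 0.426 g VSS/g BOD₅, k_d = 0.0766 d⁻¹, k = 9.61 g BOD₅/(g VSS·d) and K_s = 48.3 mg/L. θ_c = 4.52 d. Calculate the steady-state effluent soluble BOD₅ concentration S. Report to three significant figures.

S ≈ 3.79 mg/L

Effluent substrate depends only on kinetics and SRT: S = K_s(1 + k_d θ_c) / [θ_c(Yk − k_d) − 1] = 48.3 × (1 + 0.0766 × 4.52) / [4.52 × (0.426 × 9.61 − 0.0766) − 1] = 65.02 / 17.16 = 3.790 mg/L.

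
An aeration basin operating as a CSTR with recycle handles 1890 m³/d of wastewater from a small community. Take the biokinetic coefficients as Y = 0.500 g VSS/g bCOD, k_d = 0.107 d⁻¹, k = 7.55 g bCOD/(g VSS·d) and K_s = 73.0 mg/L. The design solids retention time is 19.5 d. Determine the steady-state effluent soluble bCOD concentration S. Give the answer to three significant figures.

Effluent substrate depends only on kinetics and SRT: S = K_s(1 + k_d θ_c) / [θ_c(Yk − k_d) − 1] = 73.0 × (1 + 0.107 × 19.5) / [19.5 × (0.500 × 7.55 − 0.107) − 1] = 225.3 / 70.53 = 3.195 mg/L.

S ≈ 3.19 mg/L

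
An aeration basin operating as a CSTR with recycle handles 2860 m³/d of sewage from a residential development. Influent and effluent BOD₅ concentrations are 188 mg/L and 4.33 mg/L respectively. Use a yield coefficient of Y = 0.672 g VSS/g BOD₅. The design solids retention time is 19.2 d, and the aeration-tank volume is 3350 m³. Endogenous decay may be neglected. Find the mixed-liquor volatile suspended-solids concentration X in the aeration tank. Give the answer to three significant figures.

X = Y·Q·ΔS·θ_c / V = 0.672 × 2860 × (188 − 4.33) × 19.2 / 3350 = 2023 mg/L.

X ≈ 2020 mg/L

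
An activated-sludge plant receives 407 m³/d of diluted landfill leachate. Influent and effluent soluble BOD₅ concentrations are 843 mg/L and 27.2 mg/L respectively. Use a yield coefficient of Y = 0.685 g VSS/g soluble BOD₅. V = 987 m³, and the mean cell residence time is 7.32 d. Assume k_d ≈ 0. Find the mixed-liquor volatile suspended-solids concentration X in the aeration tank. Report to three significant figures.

X = Y·Q·ΔS·θ_c / V = 0.685 × 407 × (843 − 27.2) × 7.32 / 987 = 1687 mg/L.

X ≈ 1690 mg/L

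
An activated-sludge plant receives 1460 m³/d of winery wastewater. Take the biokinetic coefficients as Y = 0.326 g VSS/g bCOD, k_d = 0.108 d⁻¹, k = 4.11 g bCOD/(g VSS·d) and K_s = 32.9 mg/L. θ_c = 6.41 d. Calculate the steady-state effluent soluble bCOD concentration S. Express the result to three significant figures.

S ≈ 8.07 mg/L

Effluent substrate depends only on kinetics and SRT: S = K_s(1 + k_d θ_c) / [θ_c(Yk − k_d) − 1] = 32.9 × (1 + 0.108 × 6.41) / [6.41 × (0.326 × 4.11 − 0.108) − 1] = 55.68 / 6.896 = 8.073 mg/L.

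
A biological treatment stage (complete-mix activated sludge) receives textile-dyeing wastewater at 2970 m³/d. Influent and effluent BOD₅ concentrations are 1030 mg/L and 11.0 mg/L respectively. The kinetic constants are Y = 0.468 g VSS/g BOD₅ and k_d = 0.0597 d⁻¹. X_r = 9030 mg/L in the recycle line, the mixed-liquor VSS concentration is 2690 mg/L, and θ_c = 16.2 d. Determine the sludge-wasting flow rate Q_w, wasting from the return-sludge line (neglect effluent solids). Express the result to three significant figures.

Q_w ≈ 79.7 m³/d

From the SRT design equation V = Y Q (S₀−S) θ_c / [X (1 + k_d θ_c)] = 0.468 × 2970 × (1030 − 11.0) × 16.2 / [2690 × (1 + 0.0597 × 16.2)] = 2.29×10^7 / 5292 = 4336 m³.
Q_w = (V·X)/(θ_c X_r) = 4336 × 2690 / (16.2 × 9030) = 79.74 m³/d.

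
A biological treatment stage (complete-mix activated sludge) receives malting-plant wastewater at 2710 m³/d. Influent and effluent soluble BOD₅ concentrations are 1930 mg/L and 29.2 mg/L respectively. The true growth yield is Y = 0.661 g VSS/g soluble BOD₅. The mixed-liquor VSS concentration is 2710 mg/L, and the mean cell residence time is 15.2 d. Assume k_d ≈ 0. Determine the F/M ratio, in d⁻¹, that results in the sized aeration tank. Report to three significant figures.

Biomass mass balance (decay neglected): V·X = Y·Q·(S₀ − S)·θ_c, so V = 0.661 × 2710 × (1930 − 29.2) × 15.2 / 2710 = 19098 m³.
F/M = Q·S₀ / (V·X) = 2710 × 1930 / (19098 × 2710) = 0.1011 g soluble BOD₅·(g VSS·d)⁻¹.

F/M ≈ 0.101 d⁻¹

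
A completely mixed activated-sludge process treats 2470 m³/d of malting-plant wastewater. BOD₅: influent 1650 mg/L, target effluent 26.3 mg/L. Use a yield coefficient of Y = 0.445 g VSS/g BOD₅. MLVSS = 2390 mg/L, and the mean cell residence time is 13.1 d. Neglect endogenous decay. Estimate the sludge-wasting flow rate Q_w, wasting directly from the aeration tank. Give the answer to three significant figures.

Q_w ≈ 747 m³/d

With k_d = 0 the design equation reduces to V = Y Q (S₀−S) θ_c / X = 0.445 × 2470 × (1650 − 26.3) × 13.1 / 2390 = 9782 m³.
With mixed-liquor wasting, θ_c = V/Q_w, so Q_w = V/θ_c = 9782/13.1 = 746.7 m³/d.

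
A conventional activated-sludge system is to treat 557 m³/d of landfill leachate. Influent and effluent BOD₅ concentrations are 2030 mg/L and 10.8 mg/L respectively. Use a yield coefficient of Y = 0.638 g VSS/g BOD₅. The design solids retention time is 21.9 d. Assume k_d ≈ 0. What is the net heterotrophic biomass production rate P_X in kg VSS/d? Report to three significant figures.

Since k_d ≈ 0, Y_obs = Y = 0.638 g VSS/g BOD₅.
Mass of BOD₅ removed per day: Q(S₀ − S) = 557 × 2019 g/m³ = 1125 kg/d.
P_X = Y_obs · Q(S₀ − S) = 0.6380 × 1125 = 717.6 kg VSS/d.

P_X ≈ 718 kg VSS/d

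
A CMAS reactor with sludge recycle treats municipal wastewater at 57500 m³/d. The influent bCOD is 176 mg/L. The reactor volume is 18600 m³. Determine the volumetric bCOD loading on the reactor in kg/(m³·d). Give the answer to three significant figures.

L_v ≈ 0.544 kg bCOD/(m³·d)

Volumetric loading L_v = Q·S₀ / V = 57500 × 176 g/m³ / 18600 m³ = 544.1 g/(m³·d) = 0.5441 kg bCOD/(m³·d).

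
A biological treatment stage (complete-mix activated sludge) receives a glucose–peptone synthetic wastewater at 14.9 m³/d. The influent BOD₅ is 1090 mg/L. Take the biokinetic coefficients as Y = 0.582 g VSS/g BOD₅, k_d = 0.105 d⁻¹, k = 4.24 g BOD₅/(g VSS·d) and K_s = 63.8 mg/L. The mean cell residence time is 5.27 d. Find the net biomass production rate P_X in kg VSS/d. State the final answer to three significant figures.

Effluent substrate depends only on kinetics and SRT: S = K_s(1 + k_d θ_c) / [θ_c(Yk − k_d) − 1] = 63.8 × (1 + 0.105 × 5.27) / [5.27 × (0.582 × 4.24 − 0.105) − 1] = 99.10 / 11.45 = 8.654 mg/L.
The observed yield is Y_obs = Y/(1 + k_d·θ_c) = 0.582 / (1 + 0.105 × 5.27) = 0.582 / 1.553 = 0.3747 g VSS per g BOD₅ removed.
Substrate removed = Q·(S₀ − S) = 14.9 m³/d × (1090 − 8.65) g/m³ = 1.61×10^4 g/d = 16.11 kg/d.
So the net sludge growth is P_X = 0.3747 × 16.11 = 6.037 kg VSS/d.

P_X ≈ 6.04 kg VSS/d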